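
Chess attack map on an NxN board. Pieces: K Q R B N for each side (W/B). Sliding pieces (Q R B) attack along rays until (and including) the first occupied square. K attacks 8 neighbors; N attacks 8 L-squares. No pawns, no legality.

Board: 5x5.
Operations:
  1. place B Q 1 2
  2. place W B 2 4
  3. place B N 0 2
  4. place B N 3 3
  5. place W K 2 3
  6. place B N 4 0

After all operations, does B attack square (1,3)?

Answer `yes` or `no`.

Op 1: place BQ@(1,2)
Op 2: place WB@(2,4)
Op 3: place BN@(0,2)
Op 4: place BN@(3,3)
Op 5: place WK@(2,3)
Op 6: place BN@(4,0)
Per-piece attacks for B:
  BN@(0,2): attacks (1,4) (2,3) (1,0) (2,1)
  BQ@(1,2): attacks (1,3) (1,4) (1,1) (1,0) (2,2) (3,2) (4,2) (0,2) (2,3) (2,1) (3,0) (0,3) (0,1) [ray(-1,0) blocked at (0,2); ray(1,1) blocked at (2,3)]
  BN@(3,3): attacks (1,4) (4,1) (2,1) (1,2)
  BN@(4,0): attacks (3,2) (2,1)
B attacks (1,3): yes

Answer: yes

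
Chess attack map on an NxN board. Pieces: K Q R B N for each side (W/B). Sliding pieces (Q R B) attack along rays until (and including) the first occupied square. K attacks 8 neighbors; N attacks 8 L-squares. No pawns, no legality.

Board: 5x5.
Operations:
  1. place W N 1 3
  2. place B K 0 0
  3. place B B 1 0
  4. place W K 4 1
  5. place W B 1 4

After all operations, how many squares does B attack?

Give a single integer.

Answer: 6

Derivation:
Op 1: place WN@(1,3)
Op 2: place BK@(0,0)
Op 3: place BB@(1,0)
Op 4: place WK@(4,1)
Op 5: place WB@(1,4)
Per-piece attacks for B:
  BK@(0,0): attacks (0,1) (1,0) (1,1)
  BB@(1,0): attacks (2,1) (3,2) (4,3) (0,1)
Union (6 distinct): (0,1) (1,0) (1,1) (2,1) (3,2) (4,3)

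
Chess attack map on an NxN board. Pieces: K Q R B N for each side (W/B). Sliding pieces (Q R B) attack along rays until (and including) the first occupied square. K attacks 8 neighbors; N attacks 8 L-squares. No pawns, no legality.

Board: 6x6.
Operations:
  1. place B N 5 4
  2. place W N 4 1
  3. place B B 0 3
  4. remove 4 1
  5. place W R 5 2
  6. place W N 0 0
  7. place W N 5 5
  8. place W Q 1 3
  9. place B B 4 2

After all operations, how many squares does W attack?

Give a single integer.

Answer: 23

Derivation:
Op 1: place BN@(5,4)
Op 2: place WN@(4,1)
Op 3: place BB@(0,3)
Op 4: remove (4,1)
Op 5: place WR@(5,2)
Op 6: place WN@(0,0)
Op 7: place WN@(5,5)
Op 8: place WQ@(1,3)
Op 9: place BB@(4,2)
Per-piece attacks for W:
  WN@(0,0): attacks (1,2) (2,1)
  WQ@(1,3): attacks (1,4) (1,5) (1,2) (1,1) (1,0) (2,3) (3,3) (4,3) (5,3) (0,3) (2,4) (3,5) (2,2) (3,1) (4,0) (0,4) (0,2) [ray(-1,0) blocked at (0,3)]
  WR@(5,2): attacks (5,3) (5,4) (5,1) (5,0) (4,2) [ray(0,1) blocked at (5,4); ray(-1,0) blocked at (4,2)]
  WN@(5,5): attacks (4,3) (3,4)
Union (23 distinct): (0,2) (0,3) (0,4) (1,0) (1,1) (1,2) (1,4) (1,5) (2,1) (2,2) (2,3) (2,4) (3,1) (3,3) (3,4) (3,5) (4,0) (4,2) (4,3) (5,0) (5,1) (5,3) (5,4)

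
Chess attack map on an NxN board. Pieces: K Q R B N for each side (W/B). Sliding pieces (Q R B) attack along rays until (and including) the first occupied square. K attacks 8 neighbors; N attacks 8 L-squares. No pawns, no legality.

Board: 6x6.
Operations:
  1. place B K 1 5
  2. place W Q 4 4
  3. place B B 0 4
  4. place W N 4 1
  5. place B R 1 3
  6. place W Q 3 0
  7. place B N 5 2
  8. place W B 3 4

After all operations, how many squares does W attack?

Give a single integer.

Op 1: place BK@(1,5)
Op 2: place WQ@(4,4)
Op 3: place BB@(0,4)
Op 4: place WN@(4,1)
Op 5: place BR@(1,3)
Op 6: place WQ@(3,0)
Op 7: place BN@(5,2)
Op 8: place WB@(3,4)
Per-piece attacks for W:
  WQ@(3,0): attacks (3,1) (3,2) (3,3) (3,4) (4,0) (5,0) (2,0) (1,0) (0,0) (4,1) (2,1) (1,2) (0,3) [ray(0,1) blocked at (3,4); ray(1,1) blocked at (4,1)]
  WB@(3,4): attacks (4,5) (4,3) (5,2) (2,5) (2,3) (1,2) (0,1) [ray(1,-1) blocked at (5,2)]
  WN@(4,1): attacks (5,3) (3,3) (2,2) (2,0)
  WQ@(4,4): attacks (4,5) (4,3) (4,2) (4,1) (5,4) (3,4) (5,5) (5,3) (3,5) (3,3) (2,2) (1,1) (0,0) [ray(0,-1) blocked at (4,1); ray(-1,0) blocked at (3,4)]
Union (26 distinct): (0,0) (0,1) (0,3) (1,0) (1,1) (1,2) (2,0) (2,1) (2,2) (2,3) (2,5) (3,1) (3,2) (3,3) (3,4) (3,5) (4,0) (4,1) (4,2) (4,3) (4,5) (5,0) (5,2) (5,3) (5,4) (5,5)

Answer: 26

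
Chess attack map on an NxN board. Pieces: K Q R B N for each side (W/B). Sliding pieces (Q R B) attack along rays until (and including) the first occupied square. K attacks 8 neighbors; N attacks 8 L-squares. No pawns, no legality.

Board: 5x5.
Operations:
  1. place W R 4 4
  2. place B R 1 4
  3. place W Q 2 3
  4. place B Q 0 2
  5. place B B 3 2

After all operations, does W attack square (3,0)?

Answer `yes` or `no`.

Answer: no

Derivation:
Op 1: place WR@(4,4)
Op 2: place BR@(1,4)
Op 3: place WQ@(2,3)
Op 4: place BQ@(0,2)
Op 5: place BB@(3,2)
Per-piece attacks for W:
  WQ@(2,3): attacks (2,4) (2,2) (2,1) (2,0) (3,3) (4,3) (1,3) (0,3) (3,4) (3,2) (1,4) (1,2) (0,1) [ray(1,-1) blocked at (3,2); ray(-1,1) blocked at (1,4)]
  WR@(4,4): attacks (4,3) (4,2) (4,1) (4,0) (3,4) (2,4) (1,4) [ray(-1,0) blocked at (1,4)]
W attacks (3,0): no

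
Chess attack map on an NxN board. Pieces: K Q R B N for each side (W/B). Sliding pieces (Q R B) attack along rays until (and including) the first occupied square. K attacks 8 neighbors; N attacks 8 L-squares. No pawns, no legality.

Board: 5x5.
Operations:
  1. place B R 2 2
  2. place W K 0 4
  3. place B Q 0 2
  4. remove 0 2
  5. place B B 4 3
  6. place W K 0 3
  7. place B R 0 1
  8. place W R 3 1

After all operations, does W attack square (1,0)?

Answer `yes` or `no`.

Answer: no

Derivation:
Op 1: place BR@(2,2)
Op 2: place WK@(0,4)
Op 3: place BQ@(0,2)
Op 4: remove (0,2)
Op 5: place BB@(4,3)
Op 6: place WK@(0,3)
Op 7: place BR@(0,1)
Op 8: place WR@(3,1)
Per-piece attacks for W:
  WK@(0,3): attacks (0,4) (0,2) (1,3) (1,4) (1,2)
  WK@(0,4): attacks (0,3) (1,4) (1,3)
  WR@(3,1): attacks (3,2) (3,3) (3,4) (3,0) (4,1) (2,1) (1,1) (0,1) [ray(-1,0) blocked at (0,1)]
W attacks (1,0): no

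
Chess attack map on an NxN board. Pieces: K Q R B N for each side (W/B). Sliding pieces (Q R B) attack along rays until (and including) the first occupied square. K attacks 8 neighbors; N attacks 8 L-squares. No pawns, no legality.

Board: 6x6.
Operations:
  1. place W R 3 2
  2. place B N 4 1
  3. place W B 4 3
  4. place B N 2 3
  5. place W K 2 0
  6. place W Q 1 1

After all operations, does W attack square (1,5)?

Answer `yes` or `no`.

Op 1: place WR@(3,2)
Op 2: place BN@(4,1)
Op 3: place WB@(4,3)
Op 4: place BN@(2,3)
Op 5: place WK@(2,0)
Op 6: place WQ@(1,1)
Per-piece attacks for W:
  WQ@(1,1): attacks (1,2) (1,3) (1,4) (1,5) (1,0) (2,1) (3,1) (4,1) (0,1) (2,2) (3,3) (4,4) (5,5) (2,0) (0,2) (0,0) [ray(1,0) blocked at (4,1); ray(1,-1) blocked at (2,0)]
  WK@(2,0): attacks (2,1) (3,0) (1,0) (3,1) (1,1)
  WR@(3,2): attacks (3,3) (3,4) (3,5) (3,1) (3,0) (4,2) (5,2) (2,2) (1,2) (0,2)
  WB@(4,3): attacks (5,4) (5,2) (3,4) (2,5) (3,2) [ray(-1,-1) blocked at (3,2)]
W attacks (1,5): yes

Answer: yes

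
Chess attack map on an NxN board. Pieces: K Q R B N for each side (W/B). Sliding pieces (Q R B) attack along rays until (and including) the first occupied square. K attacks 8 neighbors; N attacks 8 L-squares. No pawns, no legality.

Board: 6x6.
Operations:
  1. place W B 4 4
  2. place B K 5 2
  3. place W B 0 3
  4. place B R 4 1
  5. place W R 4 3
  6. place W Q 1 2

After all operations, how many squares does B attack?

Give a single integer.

Op 1: place WB@(4,4)
Op 2: place BK@(5,2)
Op 3: place WB@(0,3)
Op 4: place BR@(4,1)
Op 5: place WR@(4,3)
Op 6: place WQ@(1,2)
Per-piece attacks for B:
  BR@(4,1): attacks (4,2) (4,3) (4,0) (5,1) (3,1) (2,1) (1,1) (0,1) [ray(0,1) blocked at (4,3)]
  BK@(5,2): attacks (5,3) (5,1) (4,2) (4,3) (4,1)
Union (10 distinct): (0,1) (1,1) (2,1) (3,1) (4,0) (4,1) (4,2) (4,3) (5,1) (5,3)

Answer: 10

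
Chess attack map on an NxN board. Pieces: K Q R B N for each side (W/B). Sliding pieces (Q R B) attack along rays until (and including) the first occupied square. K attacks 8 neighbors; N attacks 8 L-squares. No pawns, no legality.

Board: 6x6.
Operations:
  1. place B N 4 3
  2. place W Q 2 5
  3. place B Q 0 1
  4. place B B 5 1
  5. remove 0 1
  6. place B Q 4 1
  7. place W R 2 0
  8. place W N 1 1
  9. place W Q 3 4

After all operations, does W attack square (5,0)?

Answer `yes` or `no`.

Answer: yes

Derivation:
Op 1: place BN@(4,3)
Op 2: place WQ@(2,5)
Op 3: place BQ@(0,1)
Op 4: place BB@(5,1)
Op 5: remove (0,1)
Op 6: place BQ@(4,1)
Op 7: place WR@(2,0)
Op 8: place WN@(1,1)
Op 9: place WQ@(3,4)
Per-piece attacks for W:
  WN@(1,1): attacks (2,3) (3,2) (0,3) (3,0)
  WR@(2,0): attacks (2,1) (2,2) (2,3) (2,4) (2,5) (3,0) (4,0) (5,0) (1,0) (0,0) [ray(0,1) blocked at (2,5)]
  WQ@(2,5): attacks (2,4) (2,3) (2,2) (2,1) (2,0) (3,5) (4,5) (5,5) (1,5) (0,5) (3,4) (1,4) (0,3) [ray(0,-1) blocked at (2,0); ray(1,-1) blocked at (3,4)]
  WQ@(3,4): attacks (3,5) (3,3) (3,2) (3,1) (3,0) (4,4) (5,4) (2,4) (1,4) (0,4) (4,5) (4,3) (2,5) (2,3) (1,2) (0,1) [ray(1,-1) blocked at (4,3); ray(-1,1) blocked at (2,5)]
W attacks (5,0): yes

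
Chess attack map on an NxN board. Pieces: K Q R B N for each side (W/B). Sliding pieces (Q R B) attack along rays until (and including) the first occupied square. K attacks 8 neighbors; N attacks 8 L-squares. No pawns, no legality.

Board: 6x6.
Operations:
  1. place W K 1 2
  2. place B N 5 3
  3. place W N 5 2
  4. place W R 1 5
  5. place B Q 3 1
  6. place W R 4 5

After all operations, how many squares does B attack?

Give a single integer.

Answer: 18

Derivation:
Op 1: place WK@(1,2)
Op 2: place BN@(5,3)
Op 3: place WN@(5,2)
Op 4: place WR@(1,5)
Op 5: place BQ@(3,1)
Op 6: place WR@(4,5)
Per-piece attacks for B:
  BQ@(3,1): attacks (3,2) (3,3) (3,4) (3,5) (3,0) (4,1) (5,1) (2,1) (1,1) (0,1) (4,2) (5,3) (4,0) (2,2) (1,3) (0,4) (2,0) [ray(1,1) blocked at (5,3)]
  BN@(5,3): attacks (4,5) (3,4) (4,1) (3,2)
Union (18 distinct): (0,1) (0,4) (1,1) (1,3) (2,0) (2,1) (2,2) (3,0) (3,2) (3,3) (3,4) (3,5) (4,0) (4,1) (4,2) (4,5) (5,1) (5,3)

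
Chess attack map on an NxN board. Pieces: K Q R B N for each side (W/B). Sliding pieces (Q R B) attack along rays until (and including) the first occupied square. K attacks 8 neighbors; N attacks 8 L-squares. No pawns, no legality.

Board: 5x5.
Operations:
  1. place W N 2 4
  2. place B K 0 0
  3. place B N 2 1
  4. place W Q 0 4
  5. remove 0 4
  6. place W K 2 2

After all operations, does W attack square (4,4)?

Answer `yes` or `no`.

Op 1: place WN@(2,4)
Op 2: place BK@(0,0)
Op 3: place BN@(2,1)
Op 4: place WQ@(0,4)
Op 5: remove (0,4)
Op 6: place WK@(2,2)
Per-piece attacks for W:
  WK@(2,2): attacks (2,3) (2,1) (3,2) (1,2) (3,3) (3,1) (1,3) (1,1)
  WN@(2,4): attacks (3,2) (4,3) (1,2) (0,3)
W attacks (4,4): no

Answer: no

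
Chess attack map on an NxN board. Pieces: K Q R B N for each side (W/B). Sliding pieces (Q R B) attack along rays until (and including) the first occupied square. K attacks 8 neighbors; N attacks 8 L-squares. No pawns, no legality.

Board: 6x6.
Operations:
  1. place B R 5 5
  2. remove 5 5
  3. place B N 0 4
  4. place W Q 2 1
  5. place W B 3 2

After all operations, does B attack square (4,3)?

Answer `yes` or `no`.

Op 1: place BR@(5,5)
Op 2: remove (5,5)
Op 3: place BN@(0,4)
Op 4: place WQ@(2,1)
Op 5: place WB@(3,2)
Per-piece attacks for B:
  BN@(0,4): attacks (2,5) (1,2) (2,3)
B attacks (4,3): no

Answer: no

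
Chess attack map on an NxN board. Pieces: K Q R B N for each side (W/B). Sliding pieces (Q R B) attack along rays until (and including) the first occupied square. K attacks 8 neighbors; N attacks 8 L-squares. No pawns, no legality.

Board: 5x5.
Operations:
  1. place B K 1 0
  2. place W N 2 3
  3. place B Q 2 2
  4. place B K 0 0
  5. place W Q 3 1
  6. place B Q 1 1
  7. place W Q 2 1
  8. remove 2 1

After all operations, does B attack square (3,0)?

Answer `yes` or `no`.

Op 1: place BK@(1,0)
Op 2: place WN@(2,3)
Op 3: place BQ@(2,2)
Op 4: place BK@(0,0)
Op 5: place WQ@(3,1)
Op 6: place BQ@(1,1)
Op 7: place WQ@(2,1)
Op 8: remove (2,1)
Per-piece attacks for B:
  BK@(0,0): attacks (0,1) (1,0) (1,1)
  BK@(1,0): attacks (1,1) (2,0) (0,0) (2,1) (0,1)
  BQ@(1,1): attacks (1,2) (1,3) (1,4) (1,0) (2,1) (3,1) (0,1) (2,2) (2,0) (0,2) (0,0) [ray(0,-1) blocked at (1,0); ray(1,0) blocked at (3,1); ray(1,1) blocked at (2,2); ray(-1,-1) blocked at (0,0)]
  BQ@(2,2): attacks (2,3) (2,1) (2,0) (3,2) (4,2) (1,2) (0,2) (3,3) (4,4) (3,1) (1,3) (0,4) (1,1) [ray(0,1) blocked at (2,3); ray(1,-1) blocked at (3,1); ray(-1,-1) blocked at (1,1)]
B attacks (3,0): no

Answer: no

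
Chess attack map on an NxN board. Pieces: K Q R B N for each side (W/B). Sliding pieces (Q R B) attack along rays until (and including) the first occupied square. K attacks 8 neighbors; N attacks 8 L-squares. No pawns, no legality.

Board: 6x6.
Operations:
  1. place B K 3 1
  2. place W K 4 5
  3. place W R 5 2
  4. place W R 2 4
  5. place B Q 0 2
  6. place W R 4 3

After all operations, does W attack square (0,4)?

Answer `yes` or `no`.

Answer: yes

Derivation:
Op 1: place BK@(3,1)
Op 2: place WK@(4,5)
Op 3: place WR@(5,2)
Op 4: place WR@(2,4)
Op 5: place BQ@(0,2)
Op 6: place WR@(4,3)
Per-piece attacks for W:
  WR@(2,4): attacks (2,5) (2,3) (2,2) (2,1) (2,0) (3,4) (4,4) (5,4) (1,4) (0,4)
  WR@(4,3): attacks (4,4) (4,5) (4,2) (4,1) (4,0) (5,3) (3,3) (2,3) (1,3) (0,3) [ray(0,1) blocked at (4,5)]
  WK@(4,5): attacks (4,4) (5,5) (3,5) (5,4) (3,4)
  WR@(5,2): attacks (5,3) (5,4) (5,5) (5,1) (5,0) (4,2) (3,2) (2,2) (1,2) (0,2) [ray(-1,0) blocked at (0,2)]
W attacks (0,4): yes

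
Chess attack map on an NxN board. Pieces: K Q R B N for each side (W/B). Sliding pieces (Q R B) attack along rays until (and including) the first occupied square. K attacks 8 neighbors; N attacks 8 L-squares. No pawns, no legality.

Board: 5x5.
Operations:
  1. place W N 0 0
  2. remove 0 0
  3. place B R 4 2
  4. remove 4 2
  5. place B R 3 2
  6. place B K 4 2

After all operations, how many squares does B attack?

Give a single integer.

Answer: 11

Derivation:
Op 1: place WN@(0,0)
Op 2: remove (0,0)
Op 3: place BR@(4,2)
Op 4: remove (4,2)
Op 5: place BR@(3,2)
Op 6: place BK@(4,2)
Per-piece attacks for B:
  BR@(3,2): attacks (3,3) (3,4) (3,1) (3,0) (4,2) (2,2) (1,2) (0,2) [ray(1,0) blocked at (4,2)]
  BK@(4,2): attacks (4,3) (4,1) (3,2) (3,3) (3,1)
Union (11 distinct): (0,2) (1,2) (2,2) (3,0) (3,1) (3,2) (3,3) (3,4) (4,1) (4,2) (4,3)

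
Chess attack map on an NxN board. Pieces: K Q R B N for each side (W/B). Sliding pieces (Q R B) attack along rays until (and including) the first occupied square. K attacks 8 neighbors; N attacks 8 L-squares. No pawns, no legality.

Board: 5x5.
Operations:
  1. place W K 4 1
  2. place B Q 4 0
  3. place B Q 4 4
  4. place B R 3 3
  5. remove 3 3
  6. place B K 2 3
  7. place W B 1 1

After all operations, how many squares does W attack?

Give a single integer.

Answer: 11

Derivation:
Op 1: place WK@(4,1)
Op 2: place BQ@(4,0)
Op 3: place BQ@(4,4)
Op 4: place BR@(3,3)
Op 5: remove (3,3)
Op 6: place BK@(2,3)
Op 7: place WB@(1,1)
Per-piece attacks for W:
  WB@(1,1): attacks (2,2) (3,3) (4,4) (2,0) (0,2) (0,0) [ray(1,1) blocked at (4,4)]
  WK@(4,1): attacks (4,2) (4,0) (3,1) (3,2) (3,0)
Union (11 distinct): (0,0) (0,2) (2,0) (2,2) (3,0) (3,1) (3,2) (3,3) (4,0) (4,2) (4,4)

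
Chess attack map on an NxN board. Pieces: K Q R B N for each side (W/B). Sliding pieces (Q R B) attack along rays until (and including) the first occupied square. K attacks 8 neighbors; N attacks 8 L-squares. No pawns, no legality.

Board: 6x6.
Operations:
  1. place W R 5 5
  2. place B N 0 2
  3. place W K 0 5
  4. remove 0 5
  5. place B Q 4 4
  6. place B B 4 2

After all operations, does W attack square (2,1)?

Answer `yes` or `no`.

Answer: no

Derivation:
Op 1: place WR@(5,5)
Op 2: place BN@(0,2)
Op 3: place WK@(0,5)
Op 4: remove (0,5)
Op 5: place BQ@(4,4)
Op 6: place BB@(4,2)
Per-piece attacks for W:
  WR@(5,5): attacks (5,4) (5,3) (5,2) (5,1) (5,0) (4,5) (3,5) (2,5) (1,5) (0,5)
W attacks (2,1): no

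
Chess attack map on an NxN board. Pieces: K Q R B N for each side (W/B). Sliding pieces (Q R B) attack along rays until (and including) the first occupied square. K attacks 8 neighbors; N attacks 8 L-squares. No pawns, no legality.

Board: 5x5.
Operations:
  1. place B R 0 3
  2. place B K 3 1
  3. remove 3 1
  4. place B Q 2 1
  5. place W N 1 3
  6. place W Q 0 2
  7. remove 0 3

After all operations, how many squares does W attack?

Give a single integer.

Op 1: place BR@(0,3)
Op 2: place BK@(3,1)
Op 3: remove (3,1)
Op 4: place BQ@(2,1)
Op 5: place WN@(1,3)
Op 6: place WQ@(0,2)
Op 7: remove (0,3)
Per-piece attacks for W:
  WQ@(0,2): attacks (0,3) (0,4) (0,1) (0,0) (1,2) (2,2) (3,2) (4,2) (1,3) (1,1) (2,0) [ray(1,1) blocked at (1,3)]
  WN@(1,3): attacks (3,4) (2,1) (3,2) (0,1)
Union (13 distinct): (0,0) (0,1) (0,3) (0,4) (1,1) (1,2) (1,3) (2,0) (2,1) (2,2) (3,2) (3,4) (4,2)

Answer: 13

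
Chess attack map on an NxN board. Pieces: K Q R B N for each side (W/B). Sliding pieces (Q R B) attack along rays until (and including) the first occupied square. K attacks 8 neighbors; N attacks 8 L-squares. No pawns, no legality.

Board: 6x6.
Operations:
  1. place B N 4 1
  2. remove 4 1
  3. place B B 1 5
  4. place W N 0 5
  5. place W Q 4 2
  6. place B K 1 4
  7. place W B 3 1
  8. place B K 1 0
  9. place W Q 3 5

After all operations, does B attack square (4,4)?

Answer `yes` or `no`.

Op 1: place BN@(4,1)
Op 2: remove (4,1)
Op 3: place BB@(1,5)
Op 4: place WN@(0,5)
Op 5: place WQ@(4,2)
Op 6: place BK@(1,4)
Op 7: place WB@(3,1)
Op 8: place BK@(1,0)
Op 9: place WQ@(3,5)
Per-piece attacks for B:
  BK@(1,0): attacks (1,1) (2,0) (0,0) (2,1) (0,1)
  BK@(1,4): attacks (1,5) (1,3) (2,4) (0,4) (2,5) (2,3) (0,5) (0,3)
  BB@(1,5): attacks (2,4) (3,3) (4,2) (0,4) [ray(1,-1) blocked at (4,2)]
B attacks (4,4): no

Answer: no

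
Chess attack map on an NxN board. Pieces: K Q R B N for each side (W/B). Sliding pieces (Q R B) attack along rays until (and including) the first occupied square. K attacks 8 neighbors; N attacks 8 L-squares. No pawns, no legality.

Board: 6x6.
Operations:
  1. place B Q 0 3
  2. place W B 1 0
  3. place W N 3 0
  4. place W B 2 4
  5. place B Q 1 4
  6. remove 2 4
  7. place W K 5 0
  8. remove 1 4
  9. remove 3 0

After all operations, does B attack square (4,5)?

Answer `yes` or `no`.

Answer: no

Derivation:
Op 1: place BQ@(0,3)
Op 2: place WB@(1,0)
Op 3: place WN@(3,0)
Op 4: place WB@(2,4)
Op 5: place BQ@(1,4)
Op 6: remove (2,4)
Op 7: place WK@(5,0)
Op 8: remove (1,4)
Op 9: remove (3,0)
Per-piece attacks for B:
  BQ@(0,3): attacks (0,4) (0,5) (0,2) (0,1) (0,0) (1,3) (2,3) (3,3) (4,3) (5,3) (1,4) (2,5) (1,2) (2,1) (3,0)
B attacks (4,5): no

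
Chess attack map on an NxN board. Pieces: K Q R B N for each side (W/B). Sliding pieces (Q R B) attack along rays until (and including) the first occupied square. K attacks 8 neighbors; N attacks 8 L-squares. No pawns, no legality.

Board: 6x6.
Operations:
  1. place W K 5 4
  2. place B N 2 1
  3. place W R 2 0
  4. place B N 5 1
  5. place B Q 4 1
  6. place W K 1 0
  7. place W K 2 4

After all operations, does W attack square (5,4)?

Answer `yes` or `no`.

Answer: no

Derivation:
Op 1: place WK@(5,4)
Op 2: place BN@(2,1)
Op 3: place WR@(2,0)
Op 4: place BN@(5,1)
Op 5: place BQ@(4,1)
Op 6: place WK@(1,0)
Op 7: place WK@(2,4)
Per-piece attacks for W:
  WK@(1,0): attacks (1,1) (2,0) (0,0) (2,1) (0,1)
  WR@(2,0): attacks (2,1) (3,0) (4,0) (5,0) (1,0) [ray(0,1) blocked at (2,1); ray(-1,0) blocked at (1,0)]
  WK@(2,4): attacks (2,5) (2,3) (3,4) (1,4) (3,5) (3,3) (1,5) (1,3)
  WK@(5,4): attacks (5,5) (5,3) (4,4) (4,5) (4,3)
W attacks (5,4): no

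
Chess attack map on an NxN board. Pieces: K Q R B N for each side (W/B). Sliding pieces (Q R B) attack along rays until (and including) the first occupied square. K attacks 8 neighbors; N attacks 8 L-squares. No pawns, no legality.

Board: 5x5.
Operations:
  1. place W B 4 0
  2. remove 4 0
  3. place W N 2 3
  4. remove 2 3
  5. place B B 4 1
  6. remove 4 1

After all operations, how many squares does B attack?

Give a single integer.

Answer: 0

Derivation:
Op 1: place WB@(4,0)
Op 2: remove (4,0)
Op 3: place WN@(2,3)
Op 4: remove (2,3)
Op 5: place BB@(4,1)
Op 6: remove (4,1)
Per-piece attacks for B:
Union (0 distinct): (none)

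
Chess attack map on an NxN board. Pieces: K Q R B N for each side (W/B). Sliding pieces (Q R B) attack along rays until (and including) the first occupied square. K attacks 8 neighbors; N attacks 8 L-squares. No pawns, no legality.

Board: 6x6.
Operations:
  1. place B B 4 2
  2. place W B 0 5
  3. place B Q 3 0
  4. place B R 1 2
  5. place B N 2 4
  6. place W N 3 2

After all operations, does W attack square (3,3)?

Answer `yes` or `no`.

Answer: no

Derivation:
Op 1: place BB@(4,2)
Op 2: place WB@(0,5)
Op 3: place BQ@(3,0)
Op 4: place BR@(1,2)
Op 5: place BN@(2,4)
Op 6: place WN@(3,2)
Per-piece attacks for W:
  WB@(0,5): attacks (1,4) (2,3) (3,2) [ray(1,-1) blocked at (3,2)]
  WN@(3,2): attacks (4,4) (5,3) (2,4) (1,3) (4,0) (5,1) (2,0) (1,1)
W attacks (3,3): no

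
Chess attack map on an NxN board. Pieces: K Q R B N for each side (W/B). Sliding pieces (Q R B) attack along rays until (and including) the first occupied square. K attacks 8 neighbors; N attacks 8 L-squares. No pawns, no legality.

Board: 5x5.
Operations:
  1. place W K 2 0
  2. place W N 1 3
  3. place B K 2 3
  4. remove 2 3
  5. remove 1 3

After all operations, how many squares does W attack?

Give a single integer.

Answer: 5

Derivation:
Op 1: place WK@(2,0)
Op 2: place WN@(1,3)
Op 3: place BK@(2,3)
Op 4: remove (2,3)
Op 5: remove (1,3)
Per-piece attacks for W:
  WK@(2,0): attacks (2,1) (3,0) (1,0) (3,1) (1,1)
Union (5 distinct): (1,0) (1,1) (2,1) (3,0) (3,1)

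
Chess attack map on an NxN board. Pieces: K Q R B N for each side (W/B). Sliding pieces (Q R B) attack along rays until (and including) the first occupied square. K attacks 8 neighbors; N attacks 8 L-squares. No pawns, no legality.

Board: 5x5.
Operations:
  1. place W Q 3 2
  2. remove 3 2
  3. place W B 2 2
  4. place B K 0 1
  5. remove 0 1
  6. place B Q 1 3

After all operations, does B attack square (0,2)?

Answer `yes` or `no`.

Op 1: place WQ@(3,2)
Op 2: remove (3,2)
Op 3: place WB@(2,2)
Op 4: place BK@(0,1)
Op 5: remove (0,1)
Op 6: place BQ@(1,3)
Per-piece attacks for B:
  BQ@(1,3): attacks (1,4) (1,2) (1,1) (1,0) (2,3) (3,3) (4,3) (0,3) (2,4) (2,2) (0,4) (0,2) [ray(1,-1) blocked at (2,2)]
B attacks (0,2): yes

Answer: yes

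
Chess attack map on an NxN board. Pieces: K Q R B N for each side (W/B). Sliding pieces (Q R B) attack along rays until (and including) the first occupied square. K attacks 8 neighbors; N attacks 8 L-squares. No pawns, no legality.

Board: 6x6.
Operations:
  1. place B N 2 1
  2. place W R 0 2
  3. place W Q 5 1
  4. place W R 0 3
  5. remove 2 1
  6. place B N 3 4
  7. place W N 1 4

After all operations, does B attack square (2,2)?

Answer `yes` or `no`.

Answer: yes

Derivation:
Op 1: place BN@(2,1)
Op 2: place WR@(0,2)
Op 3: place WQ@(5,1)
Op 4: place WR@(0,3)
Op 5: remove (2,1)
Op 6: place BN@(3,4)
Op 7: place WN@(1,4)
Per-piece attacks for B:
  BN@(3,4): attacks (5,5) (1,5) (4,2) (5,3) (2,2) (1,3)
B attacks (2,2): yes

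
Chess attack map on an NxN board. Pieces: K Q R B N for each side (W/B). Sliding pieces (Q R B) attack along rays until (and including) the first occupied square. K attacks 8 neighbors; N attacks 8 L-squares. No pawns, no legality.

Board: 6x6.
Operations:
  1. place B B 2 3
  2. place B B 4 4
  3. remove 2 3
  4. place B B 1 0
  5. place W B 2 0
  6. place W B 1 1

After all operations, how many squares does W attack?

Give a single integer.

Op 1: place BB@(2,3)
Op 2: place BB@(4,4)
Op 3: remove (2,3)
Op 4: place BB@(1,0)
Op 5: place WB@(2,0)
Op 6: place WB@(1,1)
Per-piece attacks for W:
  WB@(1,1): attacks (2,2) (3,3) (4,4) (2,0) (0,2) (0,0) [ray(1,1) blocked at (4,4); ray(1,-1) blocked at (2,0)]
  WB@(2,0): attacks (3,1) (4,2) (5,3) (1,1) [ray(-1,1) blocked at (1,1)]
Union (10 distinct): (0,0) (0,2) (1,1) (2,0) (2,2) (3,1) (3,3) (4,2) (4,4) (5,3)

Answer: 10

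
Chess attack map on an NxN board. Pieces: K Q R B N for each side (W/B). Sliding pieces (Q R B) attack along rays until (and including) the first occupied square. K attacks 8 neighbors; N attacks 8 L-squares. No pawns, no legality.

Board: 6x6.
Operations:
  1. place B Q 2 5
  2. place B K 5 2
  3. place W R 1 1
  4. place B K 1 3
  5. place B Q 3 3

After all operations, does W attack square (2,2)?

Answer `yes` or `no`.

Op 1: place BQ@(2,5)
Op 2: place BK@(5,2)
Op 3: place WR@(1,1)
Op 4: place BK@(1,3)
Op 5: place BQ@(3,3)
Per-piece attacks for W:
  WR@(1,1): attacks (1,2) (1,3) (1,0) (2,1) (3,1) (4,1) (5,1) (0,1) [ray(0,1) blocked at (1,3)]
W attacks (2,2): no

Answer: no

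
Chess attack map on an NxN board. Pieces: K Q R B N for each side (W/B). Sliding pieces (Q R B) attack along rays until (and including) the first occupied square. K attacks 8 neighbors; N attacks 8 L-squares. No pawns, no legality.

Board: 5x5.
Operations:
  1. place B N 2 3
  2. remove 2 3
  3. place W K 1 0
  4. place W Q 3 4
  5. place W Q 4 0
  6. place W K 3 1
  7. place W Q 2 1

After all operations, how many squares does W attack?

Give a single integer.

Op 1: place BN@(2,3)
Op 2: remove (2,3)
Op 3: place WK@(1,0)
Op 4: place WQ@(3,4)
Op 5: place WQ@(4,0)
Op 6: place WK@(3,1)
Op 7: place WQ@(2,1)
Per-piece attacks for W:
  WK@(1,0): attacks (1,1) (2,0) (0,0) (2,1) (0,1)
  WQ@(2,1): attacks (2,2) (2,3) (2,4) (2,0) (3,1) (1,1) (0,1) (3,2) (4,3) (3,0) (1,2) (0,3) (1,0) [ray(1,0) blocked at (3,1); ray(-1,-1) blocked at (1,0)]
  WK@(3,1): attacks (3,2) (3,0) (4,1) (2,1) (4,2) (4,0) (2,2) (2,0)
  WQ@(3,4): attacks (3,3) (3,2) (3,1) (4,4) (2,4) (1,4) (0,4) (4,3) (2,3) (1,2) (0,1) [ray(0,-1) blocked at (3,1)]
  WQ@(4,0): attacks (4,1) (4,2) (4,3) (4,4) (3,0) (2,0) (1,0) (3,1) [ray(-1,0) blocked at (1,0); ray(-1,1) blocked at (3,1)]
Union (22 distinct): (0,0) (0,1) (0,3) (0,4) (1,0) (1,1) (1,2) (1,4) (2,0) (2,1) (2,2) (2,3) (2,4) (3,0) (3,1) (3,2) (3,3) (4,0) (4,1) (4,2) (4,3) (4,4)

Answer: 22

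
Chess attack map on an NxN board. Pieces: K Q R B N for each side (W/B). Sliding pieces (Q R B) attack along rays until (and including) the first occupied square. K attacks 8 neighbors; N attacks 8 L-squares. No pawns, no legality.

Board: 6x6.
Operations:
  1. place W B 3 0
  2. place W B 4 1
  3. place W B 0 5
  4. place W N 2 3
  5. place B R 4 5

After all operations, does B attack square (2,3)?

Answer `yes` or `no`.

Answer: no

Derivation:
Op 1: place WB@(3,0)
Op 2: place WB@(4,1)
Op 3: place WB@(0,5)
Op 4: place WN@(2,3)
Op 5: place BR@(4,5)
Per-piece attacks for B:
  BR@(4,5): attacks (4,4) (4,3) (4,2) (4,1) (5,5) (3,5) (2,5) (1,5) (0,5) [ray(0,-1) blocked at (4,1); ray(-1,0) blocked at (0,5)]
B attacks (2,3): no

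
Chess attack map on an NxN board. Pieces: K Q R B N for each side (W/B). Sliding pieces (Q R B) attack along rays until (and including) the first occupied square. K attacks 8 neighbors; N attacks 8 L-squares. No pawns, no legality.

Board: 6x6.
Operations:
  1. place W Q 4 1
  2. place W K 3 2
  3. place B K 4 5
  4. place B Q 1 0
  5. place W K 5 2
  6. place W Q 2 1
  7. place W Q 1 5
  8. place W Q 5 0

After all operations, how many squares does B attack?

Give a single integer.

Op 1: place WQ@(4,1)
Op 2: place WK@(3,2)
Op 3: place BK@(4,5)
Op 4: place BQ@(1,0)
Op 5: place WK@(5,2)
Op 6: place WQ@(2,1)
Op 7: place WQ@(1,5)
Op 8: place WQ@(5,0)
Per-piece attacks for B:
  BQ@(1,0): attacks (1,1) (1,2) (1,3) (1,4) (1,5) (2,0) (3,0) (4,0) (5,0) (0,0) (2,1) (0,1) [ray(0,1) blocked at (1,5); ray(1,0) blocked at (5,0); ray(1,1) blocked at (2,1)]
  BK@(4,5): attacks (4,4) (5,5) (3,5) (5,4) (3,4)
Union (17 distinct): (0,0) (0,1) (1,1) (1,2) (1,3) (1,4) (1,5) (2,0) (2,1) (3,0) (3,4) (3,5) (4,0) (4,4) (5,0) (5,4) (5,5)

Answer: 17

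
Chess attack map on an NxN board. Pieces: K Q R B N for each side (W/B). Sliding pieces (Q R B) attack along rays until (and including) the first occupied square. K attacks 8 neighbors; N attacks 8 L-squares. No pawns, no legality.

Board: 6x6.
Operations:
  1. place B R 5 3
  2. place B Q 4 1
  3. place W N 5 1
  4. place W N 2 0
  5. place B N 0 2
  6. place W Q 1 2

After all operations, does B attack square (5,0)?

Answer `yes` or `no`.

Answer: yes

Derivation:
Op 1: place BR@(5,3)
Op 2: place BQ@(4,1)
Op 3: place WN@(5,1)
Op 4: place WN@(2,0)
Op 5: place BN@(0,2)
Op 6: place WQ@(1,2)
Per-piece attacks for B:
  BN@(0,2): attacks (1,4) (2,3) (1,0) (2,1)
  BQ@(4,1): attacks (4,2) (4,3) (4,4) (4,5) (4,0) (5,1) (3,1) (2,1) (1,1) (0,1) (5,2) (5,0) (3,2) (2,3) (1,4) (0,5) (3,0) [ray(1,0) blocked at (5,1)]
  BR@(5,3): attacks (5,4) (5,5) (5,2) (5,1) (4,3) (3,3) (2,3) (1,3) (0,3) [ray(0,-1) blocked at (5,1)]
B attacks (5,0): yes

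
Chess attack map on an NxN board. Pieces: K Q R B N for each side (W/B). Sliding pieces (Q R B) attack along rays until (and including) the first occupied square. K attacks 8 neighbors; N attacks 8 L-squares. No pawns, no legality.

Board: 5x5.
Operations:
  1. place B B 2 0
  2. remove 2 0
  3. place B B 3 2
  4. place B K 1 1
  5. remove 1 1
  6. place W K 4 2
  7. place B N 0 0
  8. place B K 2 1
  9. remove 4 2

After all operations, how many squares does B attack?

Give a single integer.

Answer: 13

Derivation:
Op 1: place BB@(2,0)
Op 2: remove (2,0)
Op 3: place BB@(3,2)
Op 4: place BK@(1,1)
Op 5: remove (1,1)
Op 6: place WK@(4,2)
Op 7: place BN@(0,0)
Op 8: place BK@(2,1)
Op 9: remove (4,2)
Per-piece attacks for B:
  BN@(0,0): attacks (1,2) (2,1)
  BK@(2,1): attacks (2,2) (2,0) (3,1) (1,1) (3,2) (3,0) (1,2) (1,0)
  BB@(3,2): attacks (4,3) (4,1) (2,3) (1,4) (2,1) [ray(-1,-1) blocked at (2,1)]
Union (13 distinct): (1,0) (1,1) (1,2) (1,4) (2,0) (2,1) (2,2) (2,3) (3,0) (3,1) (3,2) (4,1) (4,3)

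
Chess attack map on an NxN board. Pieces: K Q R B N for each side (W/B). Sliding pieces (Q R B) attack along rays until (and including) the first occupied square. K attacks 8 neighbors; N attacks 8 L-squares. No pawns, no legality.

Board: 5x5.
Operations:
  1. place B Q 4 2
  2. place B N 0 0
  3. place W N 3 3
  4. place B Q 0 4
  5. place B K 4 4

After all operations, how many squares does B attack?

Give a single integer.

Answer: 19

Derivation:
Op 1: place BQ@(4,2)
Op 2: place BN@(0,0)
Op 3: place WN@(3,3)
Op 4: place BQ@(0,4)
Op 5: place BK@(4,4)
Per-piece attacks for B:
  BN@(0,0): attacks (1,2) (2,1)
  BQ@(0,4): attacks (0,3) (0,2) (0,1) (0,0) (1,4) (2,4) (3,4) (4,4) (1,3) (2,2) (3,1) (4,0) [ray(0,-1) blocked at (0,0); ray(1,0) blocked at (4,4)]
  BQ@(4,2): attacks (4,3) (4,4) (4,1) (4,0) (3,2) (2,2) (1,2) (0,2) (3,3) (3,1) (2,0) [ray(0,1) blocked at (4,4); ray(-1,1) blocked at (3,3)]
  BK@(4,4): attacks (4,3) (3,4) (3,3)
Union (19 distinct): (0,0) (0,1) (0,2) (0,3) (1,2) (1,3) (1,4) (2,0) (2,1) (2,2) (2,4) (3,1) (3,2) (3,3) (3,4) (4,0) (4,1) (4,3) (4,4)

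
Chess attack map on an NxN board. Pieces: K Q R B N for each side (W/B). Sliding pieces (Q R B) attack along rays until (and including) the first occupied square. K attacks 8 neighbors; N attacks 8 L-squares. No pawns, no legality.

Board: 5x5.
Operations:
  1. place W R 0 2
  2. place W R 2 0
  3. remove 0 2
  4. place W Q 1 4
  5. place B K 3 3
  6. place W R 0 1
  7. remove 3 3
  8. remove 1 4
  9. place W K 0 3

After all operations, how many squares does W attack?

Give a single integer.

Op 1: place WR@(0,2)
Op 2: place WR@(2,0)
Op 3: remove (0,2)
Op 4: place WQ@(1,4)
Op 5: place BK@(3,3)
Op 6: place WR@(0,1)
Op 7: remove (3,3)
Op 8: remove (1,4)
Op 9: place WK@(0,3)
Per-piece attacks for W:
  WR@(0,1): attacks (0,2) (0,3) (0,0) (1,1) (2,1) (3,1) (4,1) [ray(0,1) blocked at (0,3)]
  WK@(0,3): attacks (0,4) (0,2) (1,3) (1,4) (1,2)
  WR@(2,0): attacks (2,1) (2,2) (2,3) (2,4) (3,0) (4,0) (1,0) (0,0)
Union (17 distinct): (0,0) (0,2) (0,3) (0,4) (1,0) (1,1) (1,2) (1,3) (1,4) (2,1) (2,2) (2,3) (2,4) (3,0) (3,1) (4,0) (4,1)

Answer: 17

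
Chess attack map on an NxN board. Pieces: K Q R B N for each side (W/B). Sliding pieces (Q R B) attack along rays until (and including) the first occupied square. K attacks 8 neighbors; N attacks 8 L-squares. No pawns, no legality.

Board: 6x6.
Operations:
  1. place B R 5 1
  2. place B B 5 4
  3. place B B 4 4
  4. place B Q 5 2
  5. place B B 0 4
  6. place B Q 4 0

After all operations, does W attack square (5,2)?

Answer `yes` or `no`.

Op 1: place BR@(5,1)
Op 2: place BB@(5,4)
Op 3: place BB@(4,4)
Op 4: place BQ@(5,2)
Op 5: place BB@(0,4)
Op 6: place BQ@(4,0)
Per-piece attacks for W:
W attacks (5,2): no

Answer: no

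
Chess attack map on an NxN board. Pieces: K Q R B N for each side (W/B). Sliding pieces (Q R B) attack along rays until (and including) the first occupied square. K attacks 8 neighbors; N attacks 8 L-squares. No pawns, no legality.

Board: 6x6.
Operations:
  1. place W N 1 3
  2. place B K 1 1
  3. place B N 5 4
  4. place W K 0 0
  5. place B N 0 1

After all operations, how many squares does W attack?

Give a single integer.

Op 1: place WN@(1,3)
Op 2: place BK@(1,1)
Op 3: place BN@(5,4)
Op 4: place WK@(0,0)
Op 5: place BN@(0,1)
Per-piece attacks for W:
  WK@(0,0): attacks (0,1) (1,0) (1,1)
  WN@(1,3): attacks (2,5) (3,4) (0,5) (2,1) (3,2) (0,1)
Union (8 distinct): (0,1) (0,5) (1,0) (1,1) (2,1) (2,5) (3,2) (3,4)

Answer: 8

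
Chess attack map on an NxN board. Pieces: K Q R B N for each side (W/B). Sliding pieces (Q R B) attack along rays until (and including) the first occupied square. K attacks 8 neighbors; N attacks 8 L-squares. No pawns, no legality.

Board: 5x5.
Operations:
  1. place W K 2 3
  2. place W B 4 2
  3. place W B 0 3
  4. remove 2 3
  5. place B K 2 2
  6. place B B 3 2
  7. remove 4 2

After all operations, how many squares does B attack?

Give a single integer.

Answer: 12

Derivation:
Op 1: place WK@(2,3)
Op 2: place WB@(4,2)
Op 3: place WB@(0,3)
Op 4: remove (2,3)
Op 5: place BK@(2,2)
Op 6: place BB@(3,2)
Op 7: remove (4,2)
Per-piece attacks for B:
  BK@(2,2): attacks (2,3) (2,1) (3,2) (1,2) (3,3) (3,1) (1,3) (1,1)
  BB@(3,2): attacks (4,3) (4,1) (2,3) (1,4) (2,1) (1,0)
Union (12 distinct): (1,0) (1,1) (1,2) (1,3) (1,4) (2,1) (2,3) (3,1) (3,2) (3,3) (4,1) (4,3)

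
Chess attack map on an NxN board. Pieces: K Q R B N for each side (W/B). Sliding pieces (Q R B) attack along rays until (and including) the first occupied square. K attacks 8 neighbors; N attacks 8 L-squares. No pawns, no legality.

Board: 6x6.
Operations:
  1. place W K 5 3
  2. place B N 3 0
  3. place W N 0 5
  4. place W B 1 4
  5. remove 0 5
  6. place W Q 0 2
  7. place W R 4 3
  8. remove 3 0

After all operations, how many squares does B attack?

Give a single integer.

Answer: 0

Derivation:
Op 1: place WK@(5,3)
Op 2: place BN@(3,0)
Op 3: place WN@(0,5)
Op 4: place WB@(1,4)
Op 5: remove (0,5)
Op 6: place WQ@(0,2)
Op 7: place WR@(4,3)
Op 8: remove (3,0)
Per-piece attacks for B:
Union (0 distinct): (none)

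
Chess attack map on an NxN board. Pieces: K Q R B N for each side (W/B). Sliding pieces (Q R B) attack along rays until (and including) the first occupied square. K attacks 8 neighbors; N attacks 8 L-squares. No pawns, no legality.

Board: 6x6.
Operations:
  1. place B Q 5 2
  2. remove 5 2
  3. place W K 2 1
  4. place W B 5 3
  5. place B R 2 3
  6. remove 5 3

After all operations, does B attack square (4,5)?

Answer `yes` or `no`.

Answer: no

Derivation:
Op 1: place BQ@(5,2)
Op 2: remove (5,2)
Op 3: place WK@(2,1)
Op 4: place WB@(5,3)
Op 5: place BR@(2,3)
Op 6: remove (5,3)
Per-piece attacks for B:
  BR@(2,3): attacks (2,4) (2,5) (2,2) (2,1) (3,3) (4,3) (5,3) (1,3) (0,3) [ray(0,-1) blocked at (2,1)]
B attacks (4,5): no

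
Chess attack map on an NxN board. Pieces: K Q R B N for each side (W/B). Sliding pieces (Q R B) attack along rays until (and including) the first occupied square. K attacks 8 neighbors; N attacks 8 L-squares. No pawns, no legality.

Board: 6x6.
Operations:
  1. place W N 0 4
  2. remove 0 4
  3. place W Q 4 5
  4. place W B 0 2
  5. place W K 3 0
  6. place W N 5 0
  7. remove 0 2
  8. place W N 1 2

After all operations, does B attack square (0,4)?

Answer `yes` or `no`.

Op 1: place WN@(0,4)
Op 2: remove (0,4)
Op 3: place WQ@(4,5)
Op 4: place WB@(0,2)
Op 5: place WK@(3,0)
Op 6: place WN@(5,0)
Op 7: remove (0,2)
Op 8: place WN@(1,2)
Per-piece attacks for B:
B attacks (0,4): no

Answer: no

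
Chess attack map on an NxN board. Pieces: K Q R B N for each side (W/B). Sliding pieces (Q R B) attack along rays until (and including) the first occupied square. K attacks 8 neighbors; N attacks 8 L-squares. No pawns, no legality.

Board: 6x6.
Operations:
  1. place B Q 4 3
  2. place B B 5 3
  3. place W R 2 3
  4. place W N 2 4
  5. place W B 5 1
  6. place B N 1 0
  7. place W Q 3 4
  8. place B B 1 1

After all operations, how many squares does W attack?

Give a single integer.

Op 1: place BQ@(4,3)
Op 2: place BB@(5,3)
Op 3: place WR@(2,3)
Op 4: place WN@(2,4)
Op 5: place WB@(5,1)
Op 6: place BN@(1,0)
Op 7: place WQ@(3,4)
Op 8: place BB@(1,1)
Per-piece attacks for W:
  WR@(2,3): attacks (2,4) (2,2) (2,1) (2,0) (3,3) (4,3) (1,3) (0,3) [ray(0,1) blocked at (2,4); ray(1,0) blocked at (4,3)]
  WN@(2,4): attacks (4,5) (0,5) (3,2) (4,3) (1,2) (0,3)
  WQ@(3,4): attacks (3,5) (3,3) (3,2) (3,1) (3,0) (4,4) (5,4) (2,4) (4,5) (4,3) (2,5) (2,3) [ray(-1,0) blocked at (2,4); ray(1,-1) blocked at (4,3); ray(-1,-1) blocked at (2,3)]
  WB@(5,1): attacks (4,2) (3,3) (2,4) (4,0) [ray(-1,1) blocked at (2,4)]
Union (21 distinct): (0,3) (0,5) (1,2) (1,3) (2,0) (2,1) (2,2) (2,3) (2,4) (2,5) (3,0) (3,1) (3,2) (3,3) (3,5) (4,0) (4,2) (4,3) (4,4) (4,5) (5,4)

Answer: 21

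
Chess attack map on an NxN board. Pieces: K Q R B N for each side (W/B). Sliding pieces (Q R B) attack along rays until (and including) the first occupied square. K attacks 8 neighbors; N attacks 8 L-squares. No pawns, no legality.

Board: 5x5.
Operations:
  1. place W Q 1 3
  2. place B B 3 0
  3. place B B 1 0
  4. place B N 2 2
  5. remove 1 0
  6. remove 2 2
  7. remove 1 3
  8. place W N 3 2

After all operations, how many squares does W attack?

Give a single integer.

Op 1: place WQ@(1,3)
Op 2: place BB@(3,0)
Op 3: place BB@(1,0)
Op 4: place BN@(2,2)
Op 5: remove (1,0)
Op 6: remove (2,2)
Op 7: remove (1,3)
Op 8: place WN@(3,2)
Per-piece attacks for W:
  WN@(3,2): attacks (4,4) (2,4) (1,3) (4,0) (2,0) (1,1)
Union (6 distinct): (1,1) (1,3) (2,0) (2,4) (4,0) (4,4)

Answer: 6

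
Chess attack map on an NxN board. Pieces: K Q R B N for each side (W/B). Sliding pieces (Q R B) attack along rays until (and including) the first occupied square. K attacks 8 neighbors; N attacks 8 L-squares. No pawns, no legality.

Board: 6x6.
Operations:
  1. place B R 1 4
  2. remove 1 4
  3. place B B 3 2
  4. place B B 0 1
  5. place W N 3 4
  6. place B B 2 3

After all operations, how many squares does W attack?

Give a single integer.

Answer: 6

Derivation:
Op 1: place BR@(1,4)
Op 2: remove (1,4)
Op 3: place BB@(3,2)
Op 4: place BB@(0,1)
Op 5: place WN@(3,4)
Op 6: place BB@(2,3)
Per-piece attacks for W:
  WN@(3,4): attacks (5,5) (1,5) (4,2) (5,3) (2,2) (1,3)
Union (6 distinct): (1,3) (1,5) (2,2) (4,2) (5,3) (5,5)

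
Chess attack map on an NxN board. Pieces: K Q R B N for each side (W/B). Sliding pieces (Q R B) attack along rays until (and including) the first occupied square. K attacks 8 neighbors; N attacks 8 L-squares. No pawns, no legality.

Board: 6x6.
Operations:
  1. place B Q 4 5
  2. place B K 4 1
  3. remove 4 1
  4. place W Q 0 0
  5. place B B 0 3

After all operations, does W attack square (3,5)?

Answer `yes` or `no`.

Op 1: place BQ@(4,5)
Op 2: place BK@(4,1)
Op 3: remove (4,1)
Op 4: place WQ@(0,0)
Op 5: place BB@(0,3)
Per-piece attacks for W:
  WQ@(0,0): attacks (0,1) (0,2) (0,3) (1,0) (2,0) (3,0) (4,0) (5,0) (1,1) (2,2) (3,3) (4,4) (5,5) [ray(0,1) blocked at (0,3)]
W attacks (3,5): no

Answer: no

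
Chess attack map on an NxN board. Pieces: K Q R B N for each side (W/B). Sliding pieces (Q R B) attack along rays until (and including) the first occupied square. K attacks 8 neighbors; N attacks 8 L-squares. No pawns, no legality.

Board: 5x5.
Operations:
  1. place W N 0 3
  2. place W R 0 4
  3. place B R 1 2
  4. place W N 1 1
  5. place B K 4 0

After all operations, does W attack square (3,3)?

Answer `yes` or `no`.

Op 1: place WN@(0,3)
Op 2: place WR@(0,4)
Op 3: place BR@(1,2)
Op 4: place WN@(1,1)
Op 5: place BK@(4,0)
Per-piece attacks for W:
  WN@(0,3): attacks (2,4) (1,1) (2,2)
  WR@(0,4): attacks (0,3) (1,4) (2,4) (3,4) (4,4) [ray(0,-1) blocked at (0,3)]
  WN@(1,1): attacks (2,3) (3,2) (0,3) (3,0)
W attacks (3,3): no

Answer: no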